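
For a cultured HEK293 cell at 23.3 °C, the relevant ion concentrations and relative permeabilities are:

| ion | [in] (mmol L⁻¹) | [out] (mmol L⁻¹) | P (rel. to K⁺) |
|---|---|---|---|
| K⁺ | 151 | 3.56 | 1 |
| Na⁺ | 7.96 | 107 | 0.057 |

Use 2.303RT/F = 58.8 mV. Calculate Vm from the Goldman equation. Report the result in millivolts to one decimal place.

-70.3 mV

Vm = 58.8 · log₁₀[(Σ P·[cation]ₒ + Σ P·[anion]ᵢ) / (Σ P·[cation]ᵢ + Σ P·[anion]ₒ)]
Numerator = 1×3.56 + 0.057×107 = 9.659
Denominator = 1×151 + 0.057×7.96 = 151.5
Vm = 58.8 · log₁₀(0.063775) = 58.8 × (-1.1953) = -70.29 mV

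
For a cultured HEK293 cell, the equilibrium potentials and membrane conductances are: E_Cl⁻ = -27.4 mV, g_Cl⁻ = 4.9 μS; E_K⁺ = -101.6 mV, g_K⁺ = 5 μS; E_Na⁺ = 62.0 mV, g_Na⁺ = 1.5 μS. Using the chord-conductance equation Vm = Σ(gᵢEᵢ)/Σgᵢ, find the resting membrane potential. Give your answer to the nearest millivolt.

-48 mV

Σ gᵢEᵢ = 4.9·(-27.4) + 5·(-101.6) + 1.5·(62.0) = -549.26
Σ gᵢ = 4.9 + 5 + 1.5 = 11.4
Vm = -549.26 / 11.4 = -48.18 mV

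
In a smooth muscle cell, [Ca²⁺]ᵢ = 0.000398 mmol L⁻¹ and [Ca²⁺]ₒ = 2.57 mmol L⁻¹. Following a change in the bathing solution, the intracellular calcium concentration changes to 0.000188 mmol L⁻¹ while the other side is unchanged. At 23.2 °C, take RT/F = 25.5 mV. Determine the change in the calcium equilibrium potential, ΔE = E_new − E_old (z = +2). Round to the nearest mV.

E_old = (25.5/2)·ln(2.57/0.000398) = 111.86 mV
E_new = (25.5/2)·ln(2.57/0.000188) = 121.42 mV
ΔE = 121.42 − (111.86) = 9.56 mV

10 mV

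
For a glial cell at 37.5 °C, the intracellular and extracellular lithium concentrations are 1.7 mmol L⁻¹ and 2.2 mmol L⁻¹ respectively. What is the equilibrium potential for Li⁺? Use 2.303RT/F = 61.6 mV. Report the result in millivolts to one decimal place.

E = (61.6/z) · log₁₀([Li⁺]_out/[Li⁺]_in) with z = +1.
= (61.6/1) · log₁₀(2.2/1.7) = 61.60 · log₁₀(1.294)
= 61.60 · (0.1120) = 6.90 mV

6.9 mV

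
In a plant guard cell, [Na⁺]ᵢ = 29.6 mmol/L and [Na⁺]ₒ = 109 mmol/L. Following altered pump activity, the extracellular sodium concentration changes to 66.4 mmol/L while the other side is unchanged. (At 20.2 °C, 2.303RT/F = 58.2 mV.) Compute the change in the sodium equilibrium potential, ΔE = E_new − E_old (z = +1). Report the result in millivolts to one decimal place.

-12.5 mV

E_old = (58.2/1)·log₁₀(109/29.6) = 32.95 mV
E_new = (58.2/1)·log₁₀(66.4/29.6) = 20.42 mV
ΔE = 20.42 − (32.95) = -12.53 mV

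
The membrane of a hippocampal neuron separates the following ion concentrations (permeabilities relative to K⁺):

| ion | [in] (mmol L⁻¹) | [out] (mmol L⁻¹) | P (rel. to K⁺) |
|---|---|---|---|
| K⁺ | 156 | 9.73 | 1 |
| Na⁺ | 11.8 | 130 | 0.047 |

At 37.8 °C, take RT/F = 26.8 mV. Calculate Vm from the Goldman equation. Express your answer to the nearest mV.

-61 mV

Vm = 26.8 · ln[(Σ P·[cation]ₒ + Σ P·[anion]ᵢ) / (Σ P·[cation]ᵢ + Σ P·[anion]ₒ)]
Numerator = 1×9.73 + 0.047×130 = 15.84
Denominator = 1×156 + 0.047×11.8 = 156.6
Vm = 26.8 · ln(0.10118) = 26.8 × (-2.2909) = -61.40 mV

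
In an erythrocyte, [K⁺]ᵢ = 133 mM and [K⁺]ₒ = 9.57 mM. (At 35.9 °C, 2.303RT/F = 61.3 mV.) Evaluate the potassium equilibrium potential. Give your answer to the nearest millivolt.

-70 mV

E = (61.3/z) · log₁₀([K⁺]_out/[K⁺]_in) with z = +1.
= (61.3/1) · log₁₀(9.57/133) = 61.30 · log₁₀(0.07195)
= 61.30 · (-1.1429) = -70.06 mV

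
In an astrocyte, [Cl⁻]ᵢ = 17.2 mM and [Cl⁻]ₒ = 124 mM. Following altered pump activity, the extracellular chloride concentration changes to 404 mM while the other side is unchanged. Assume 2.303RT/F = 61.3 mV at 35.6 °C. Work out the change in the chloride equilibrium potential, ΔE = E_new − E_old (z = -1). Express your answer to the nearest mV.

-31 mV

E_old = (61.3/-1)·log₁₀(124/17.2) = -52.59 mV
E_new = (61.3/-1)·log₁₀(404/17.2) = -84.03 mV
ΔE = -84.03 − (-52.59) = -31.44 mV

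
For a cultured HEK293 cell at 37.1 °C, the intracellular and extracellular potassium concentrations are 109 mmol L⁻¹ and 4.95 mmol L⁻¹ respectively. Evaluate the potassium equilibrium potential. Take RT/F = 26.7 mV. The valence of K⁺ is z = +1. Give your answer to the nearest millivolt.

E = (26.7/z) · ln([K⁺]_out/[K⁺]_in) with z = +1.
= (26.7/1) · ln(4.95/109) = 26.70 · ln(0.04541)
= 26.70 · (-3.0920) = -82.56 mV

-83 mV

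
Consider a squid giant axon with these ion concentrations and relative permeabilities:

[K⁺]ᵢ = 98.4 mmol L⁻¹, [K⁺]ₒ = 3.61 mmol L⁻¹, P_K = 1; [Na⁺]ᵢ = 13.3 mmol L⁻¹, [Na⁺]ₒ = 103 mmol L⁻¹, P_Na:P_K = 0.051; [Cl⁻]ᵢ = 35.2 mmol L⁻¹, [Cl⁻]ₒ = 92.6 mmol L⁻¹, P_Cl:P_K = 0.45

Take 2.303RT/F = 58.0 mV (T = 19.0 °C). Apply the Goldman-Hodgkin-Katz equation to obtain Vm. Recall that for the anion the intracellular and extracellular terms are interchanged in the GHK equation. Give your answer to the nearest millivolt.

Vm = 58.0 · log₁₀[(Σ P·[cation]ₒ + Σ P·[anion]ᵢ) / (Σ P·[cation]ᵢ + Σ P·[anion]ₒ)]
Numerator = 1×3.61 + 0.051×103 + 0.45×35.2 = 24.7
Denominator = 1×98.4 + 0.051×13.3 + 0.45×92.6 = 140.7
Vm = 58.0 · log₁₀(0.17551) = 58.0 × (-0.7557) = -43.83 mV

-44 mV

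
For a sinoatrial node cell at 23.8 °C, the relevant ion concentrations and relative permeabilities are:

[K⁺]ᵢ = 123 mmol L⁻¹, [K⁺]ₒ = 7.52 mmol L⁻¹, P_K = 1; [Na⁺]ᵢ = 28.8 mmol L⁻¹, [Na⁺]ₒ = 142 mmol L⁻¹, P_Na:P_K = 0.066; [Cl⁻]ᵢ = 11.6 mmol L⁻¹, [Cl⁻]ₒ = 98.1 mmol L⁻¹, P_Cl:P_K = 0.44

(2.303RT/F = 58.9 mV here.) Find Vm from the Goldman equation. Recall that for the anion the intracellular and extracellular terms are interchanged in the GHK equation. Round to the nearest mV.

Vm = 58.9 · log₁₀[(Σ P·[cation]ₒ + Σ P·[anion]ᵢ) / (Σ P·[cation]ᵢ + Σ P·[anion]ₒ)]
Numerator = 1×7.52 + 0.066×142 + 0.44×11.6 = 22
Denominator = 1×123 + 0.066×28.8 + 0.44×98.1 = 168.1
Vm = 58.9 · log₁₀(0.13088) = 58.9 × (-0.8831) = -52.02 mV

-52 mV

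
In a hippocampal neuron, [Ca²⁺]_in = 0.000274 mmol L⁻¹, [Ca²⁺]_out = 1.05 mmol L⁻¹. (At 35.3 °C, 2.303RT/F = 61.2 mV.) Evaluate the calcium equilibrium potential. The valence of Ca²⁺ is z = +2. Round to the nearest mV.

E = (61.2/z) · log₁₀([Ca²⁺]_out/[Ca²⁺]_in) with z = +2.
= (61.2/2) · log₁₀(1.05/0.000274) = 30.60 · log₁₀(3832)
= 30.60 · (3.5834) = 109.65 mV

110 mV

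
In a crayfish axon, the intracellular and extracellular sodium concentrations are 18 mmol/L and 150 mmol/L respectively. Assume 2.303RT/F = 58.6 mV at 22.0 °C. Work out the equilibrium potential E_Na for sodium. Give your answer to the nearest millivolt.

E = (58.6/z) · log₁₀([Na⁺]_out/[Na⁺]_in) with z = +1.
= (58.6/1) · log₁₀(150/18) = 58.60 · log₁₀(8.333)
= 58.60 · (0.9208) = 53.96 mV

54 mV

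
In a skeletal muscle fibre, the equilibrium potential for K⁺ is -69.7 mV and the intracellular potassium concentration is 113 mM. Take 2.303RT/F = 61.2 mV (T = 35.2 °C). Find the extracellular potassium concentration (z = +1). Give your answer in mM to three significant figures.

8.21 mM

Nernst: E = (61.2/1) · log₁₀([out]/[in]), so log₁₀([out]/[in]) = -69.7 × 1 / 61.2 = -1.1389.
[out]/[in] = 10^(-1.1389) = 0.07263.
[out] = 0.07263 × 113 = 8.207 mM.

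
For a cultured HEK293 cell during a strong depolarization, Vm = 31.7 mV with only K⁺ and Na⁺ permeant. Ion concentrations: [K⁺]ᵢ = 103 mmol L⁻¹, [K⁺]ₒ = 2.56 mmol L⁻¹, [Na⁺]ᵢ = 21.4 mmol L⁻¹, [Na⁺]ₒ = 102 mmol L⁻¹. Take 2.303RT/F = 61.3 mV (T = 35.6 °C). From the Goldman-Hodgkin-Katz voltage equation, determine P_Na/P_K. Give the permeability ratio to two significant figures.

Let α = P_Na/P_K. GHK: Vm = 61.3·log₁₀[(Kₒ + α·Naₒ)/(Kᵢ + α·Naᵢ)].
10^(Vm/61.3) = 10^(31.7/61.3) = 3.2895
So 3.2895·(Kᵢ + α·Naᵢ) = Kₒ + α·Naₒ → α = (3.2895·103.0 − 2.56) / (102.0 − 3.2895·21.4)
α = (338.8 − 2.56) / (102.0 − 70.4) = 336.3/31.6 = 10.64

11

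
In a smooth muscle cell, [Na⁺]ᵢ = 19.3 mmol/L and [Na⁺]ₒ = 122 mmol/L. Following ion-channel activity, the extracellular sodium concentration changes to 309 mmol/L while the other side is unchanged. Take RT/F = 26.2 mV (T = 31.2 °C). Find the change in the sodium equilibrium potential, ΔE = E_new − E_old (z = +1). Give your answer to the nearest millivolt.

24 mV

E_old = (26.2/1)·ln(122/19.3) = 48.31 mV
E_new = (26.2/1)·ln(309/19.3) = 72.66 mV
ΔE = 72.66 − (48.31) = 24.35 mV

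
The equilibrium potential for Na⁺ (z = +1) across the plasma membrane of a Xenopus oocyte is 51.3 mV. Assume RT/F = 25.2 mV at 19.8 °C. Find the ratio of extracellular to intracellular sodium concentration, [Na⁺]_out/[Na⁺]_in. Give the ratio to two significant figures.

ln([out]/[in]) = E·z/(25.2) = 51.3 × 1 / 25.2 = 2.0357
[out]/[in] = e^(2.0357) = 7.658

7.7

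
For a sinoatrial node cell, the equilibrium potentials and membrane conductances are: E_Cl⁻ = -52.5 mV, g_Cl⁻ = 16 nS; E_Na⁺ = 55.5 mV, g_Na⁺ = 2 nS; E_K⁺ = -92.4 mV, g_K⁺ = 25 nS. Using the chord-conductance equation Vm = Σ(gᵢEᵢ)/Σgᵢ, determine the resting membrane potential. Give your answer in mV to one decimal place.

-70.7 mV

Σ gᵢEᵢ = 16·(-52.5) + 2·(55.5) + 25·(-92.4) = -3039.00
Σ gᵢ = 16 + 2 + 25 = 43
Vm = -3039.00 / 43 = -70.67 mV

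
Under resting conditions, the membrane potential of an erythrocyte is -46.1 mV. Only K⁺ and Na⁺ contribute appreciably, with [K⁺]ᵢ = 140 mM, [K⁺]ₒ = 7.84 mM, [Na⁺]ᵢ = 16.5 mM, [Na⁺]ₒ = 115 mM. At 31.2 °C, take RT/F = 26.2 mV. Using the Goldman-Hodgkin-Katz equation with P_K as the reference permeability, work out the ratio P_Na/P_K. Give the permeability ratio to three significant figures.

0.145

Let α = P_Na/P_K. GHK: Vm = 26.2·ln[(Kₒ + α·Naₒ)/(Kᵢ + α·Naᵢ)].
e^(Vm/26.2) = e^(-46.1/26.2) = 0.17212
So 0.17212·(Kᵢ + α·Naᵢ) = Kₒ + α·Naₒ → α = (0.17212·140.0 − 7.84) / (115.0 − 0.17212·16.5)
α = (24.1 − 7.84) / (115.0 − 2.84) = 16.26/112.2 = 0.1449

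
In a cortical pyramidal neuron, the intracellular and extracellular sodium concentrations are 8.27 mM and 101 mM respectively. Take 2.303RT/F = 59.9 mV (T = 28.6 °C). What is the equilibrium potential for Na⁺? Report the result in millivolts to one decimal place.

65.1 mV

E = (59.9/z) · log₁₀([Na⁺]_out/[Na⁺]_in) with z = +1.
= (59.9/1) · log₁₀(101/8.27) = 59.90 · log₁₀(12.21)
= 59.90 · (1.0868) = 65.10 mV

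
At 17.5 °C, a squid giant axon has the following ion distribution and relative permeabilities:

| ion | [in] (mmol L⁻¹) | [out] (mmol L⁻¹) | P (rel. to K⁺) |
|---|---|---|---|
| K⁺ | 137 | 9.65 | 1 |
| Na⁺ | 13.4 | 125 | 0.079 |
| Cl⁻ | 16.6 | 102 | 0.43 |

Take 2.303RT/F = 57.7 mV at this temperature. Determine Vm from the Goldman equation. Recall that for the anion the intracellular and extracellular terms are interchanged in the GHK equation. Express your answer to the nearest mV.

-48 mV

Vm = 57.7 · log₁₀[(Σ P·[cation]ₒ + Σ P·[anion]ᵢ) / (Σ P·[cation]ᵢ + Σ P·[anion]ₒ)]
Numerator = 1×9.65 + 0.079×125 + 0.43×16.6 = 26.66
Denominator = 1×137 + 0.079×13.4 + 0.43×102 = 181.9
Vm = 57.7 · log₁₀(0.14657) = 57.7 × (-0.8340) = -48.12 mV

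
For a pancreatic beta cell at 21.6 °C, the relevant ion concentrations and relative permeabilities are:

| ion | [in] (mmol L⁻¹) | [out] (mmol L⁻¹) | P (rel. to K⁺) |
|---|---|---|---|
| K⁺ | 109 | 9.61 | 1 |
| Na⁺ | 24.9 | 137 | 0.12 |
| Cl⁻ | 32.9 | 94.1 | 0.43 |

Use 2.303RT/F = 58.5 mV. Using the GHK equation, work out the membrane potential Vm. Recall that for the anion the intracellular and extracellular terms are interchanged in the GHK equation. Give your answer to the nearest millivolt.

-34 mV

Vm = 58.5 · log₁₀[(Σ P·[cation]ₒ + Σ P·[anion]ᵢ) / (Σ P·[cation]ᵢ + Σ P·[anion]ₒ)]
Numerator = 1×9.61 + 0.12×137 + 0.43×32.9 = 40.2
Denominator = 1×109 + 0.12×24.9 + 0.43×94.1 = 152.5
Vm = 58.5 · log₁₀(0.26367) = 58.5 × (-0.5789) = -33.87 mV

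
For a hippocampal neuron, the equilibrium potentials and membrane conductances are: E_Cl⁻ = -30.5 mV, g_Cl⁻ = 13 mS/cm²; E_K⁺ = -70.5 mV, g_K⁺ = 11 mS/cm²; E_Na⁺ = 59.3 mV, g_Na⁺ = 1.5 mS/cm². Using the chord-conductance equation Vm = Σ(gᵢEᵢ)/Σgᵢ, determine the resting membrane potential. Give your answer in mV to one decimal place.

-42.5 mV

Σ gᵢEᵢ = 13·(-30.5) + 11·(-70.5) + 1.5·(59.3) = -1083.05
Σ gᵢ = 13 + 11 + 1.5 = 25.5
Vm = -1083.05 / 25.5 = -42.47 mV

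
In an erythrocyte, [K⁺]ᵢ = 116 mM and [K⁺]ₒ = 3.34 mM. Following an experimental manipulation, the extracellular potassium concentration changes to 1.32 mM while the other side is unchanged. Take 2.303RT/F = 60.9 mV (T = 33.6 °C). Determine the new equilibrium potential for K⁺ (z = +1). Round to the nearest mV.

-118 mV

After the shift: [K⁺]_out = 1.32, [K⁺]_in = 116 mM.
E_new = (60.9/1)·log₁₀(1.32/116) = 60.90 · (-1.9439) = -118.38 mV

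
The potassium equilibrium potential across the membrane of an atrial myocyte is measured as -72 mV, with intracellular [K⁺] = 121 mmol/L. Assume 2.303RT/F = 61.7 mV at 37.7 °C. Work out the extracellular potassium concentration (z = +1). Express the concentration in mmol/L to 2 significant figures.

Nernst: E = (61.7/1) · log₁₀([out]/[in]), so log₁₀([out]/[in]) = -72.0 × 1 / 61.7 = -1.1669.
[out]/[in] = 10^(-1.1669) = 0.06809.
[out] = 0.06809 × 121 = 8.239 mmol/L.

8.2 mmol/L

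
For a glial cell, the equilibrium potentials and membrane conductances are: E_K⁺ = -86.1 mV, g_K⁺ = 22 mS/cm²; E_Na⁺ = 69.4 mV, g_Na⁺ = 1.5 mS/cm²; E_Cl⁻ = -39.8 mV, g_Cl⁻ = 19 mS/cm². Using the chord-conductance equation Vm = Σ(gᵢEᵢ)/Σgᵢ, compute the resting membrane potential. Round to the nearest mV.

-60 mV

Σ gᵢEᵢ = 22·(-86.1) + 1.5·(69.4) + 19·(-39.8) = -2546.30
Σ gᵢ = 22 + 1.5 + 19 = 42.5
Vm = -2546.30 / 42.5 = -59.91 mV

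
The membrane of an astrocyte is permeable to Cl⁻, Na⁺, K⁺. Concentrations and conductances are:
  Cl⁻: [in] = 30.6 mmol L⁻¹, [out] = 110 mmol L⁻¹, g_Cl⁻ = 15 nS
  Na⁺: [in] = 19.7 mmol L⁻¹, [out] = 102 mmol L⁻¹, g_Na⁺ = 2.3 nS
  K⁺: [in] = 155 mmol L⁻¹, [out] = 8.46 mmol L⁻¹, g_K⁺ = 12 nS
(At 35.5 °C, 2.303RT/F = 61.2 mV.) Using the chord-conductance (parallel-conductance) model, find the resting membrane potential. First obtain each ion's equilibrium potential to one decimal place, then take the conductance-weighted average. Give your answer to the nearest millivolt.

-46 mV

E_Cl⁻ = (61.2/-1)·log₁₀(110/30.6) = -34.0 mV
E_Na⁺ = (61.2/1)·log₁₀(102/19.7) = 43.7 mV
E_K⁺ = (61.2/1)·log₁₀(8.46/155) = -77.3 mV
Vm = (Σ gᵢEᵢ)/(Σ gᵢ) = (15·-34.0 + 2.3·43.7 + 12·-77.3) / (15 + 2.3 + 12)
= -1337.09 / 29.3 = -45.63 mV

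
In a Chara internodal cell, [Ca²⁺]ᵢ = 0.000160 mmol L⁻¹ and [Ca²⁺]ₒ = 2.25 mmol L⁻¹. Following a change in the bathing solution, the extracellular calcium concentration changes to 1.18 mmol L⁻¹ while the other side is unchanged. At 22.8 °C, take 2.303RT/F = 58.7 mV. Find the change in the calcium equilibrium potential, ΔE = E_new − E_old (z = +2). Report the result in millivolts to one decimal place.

E_old = (58.7/2)·log₁₀(2.25/0.000160) = 121.75 mV
E_new = (58.7/2)·log₁₀(1.18/0.000160) = 113.52 mV
ΔE = 113.52 − (121.75) = -8.23 mV

-8.2 mV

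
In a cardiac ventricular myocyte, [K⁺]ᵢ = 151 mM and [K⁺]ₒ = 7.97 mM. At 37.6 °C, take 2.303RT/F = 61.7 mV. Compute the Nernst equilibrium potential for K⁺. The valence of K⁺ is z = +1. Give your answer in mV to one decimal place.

-78.8 mV

E = (61.7/z) · log₁₀([K⁺]_out/[K⁺]_in) with z = +1.
= (61.7/1) · log₁₀(7.97/151) = 61.70 · log₁₀(0.05278)
= 61.70 · (-1.2775) = -78.82 mV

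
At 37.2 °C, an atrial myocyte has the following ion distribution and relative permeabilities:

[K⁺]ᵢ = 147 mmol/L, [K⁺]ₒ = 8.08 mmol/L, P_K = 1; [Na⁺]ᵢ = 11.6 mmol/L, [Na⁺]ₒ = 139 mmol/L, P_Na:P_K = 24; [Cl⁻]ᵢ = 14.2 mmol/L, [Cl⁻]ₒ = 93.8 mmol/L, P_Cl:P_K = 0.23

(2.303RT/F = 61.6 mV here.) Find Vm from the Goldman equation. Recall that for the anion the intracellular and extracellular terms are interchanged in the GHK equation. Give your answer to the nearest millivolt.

Vm = 61.6 · log₁₀[(Σ P·[cation]ₒ + Σ P·[anion]ᵢ) / (Σ P·[cation]ᵢ + Σ P·[anion]ₒ)]
Numerator = 1×8.08 + 24×139 + 0.23×14.2 = 3347
Denominator = 1×147 + 24×11.6 + 0.23×93.8 = 447
Vm = 61.6 · log₁₀(7.4889) = 61.6 × (0.8744) = 53.86 mV

54 mV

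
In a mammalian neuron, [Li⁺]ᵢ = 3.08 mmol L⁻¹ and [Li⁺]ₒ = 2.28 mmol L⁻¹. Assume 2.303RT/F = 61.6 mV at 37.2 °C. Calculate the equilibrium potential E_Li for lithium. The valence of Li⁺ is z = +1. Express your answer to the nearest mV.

-8 mV

E = (61.6/z) · log₁₀([Li⁺]_out/[Li⁺]_in) with z = +1.
= (61.6/1) · log₁₀(2.28/3.08) = 61.60 · log₁₀(0.7403)
= 61.60 · (-0.1306) = -8.05 mV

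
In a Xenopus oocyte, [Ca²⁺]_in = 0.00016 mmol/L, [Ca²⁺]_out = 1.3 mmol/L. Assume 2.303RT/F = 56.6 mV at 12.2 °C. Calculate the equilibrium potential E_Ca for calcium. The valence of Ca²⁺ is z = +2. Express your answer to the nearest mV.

E = (56.6/z) · log₁₀([Ca²⁺]_out/[Ca²⁺]_in) with z = +2.
= (56.6/2) · log₁₀(1.3/0.00016) = 28.30 · log₁₀(8125)
= 28.30 · (3.9098) = 110.65 mV

111 mV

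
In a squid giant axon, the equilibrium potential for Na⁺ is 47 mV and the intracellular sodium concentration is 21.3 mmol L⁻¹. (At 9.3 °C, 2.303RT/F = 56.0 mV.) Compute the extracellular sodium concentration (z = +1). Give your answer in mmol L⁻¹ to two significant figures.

Nernst: E = (56.0/1) · log₁₀([out]/[in]), so log₁₀([out]/[in]) = 47.0 × 1 / 56.0 = 0.8393.
[out]/[in] = 10^(0.8393) = 6.907.
[out] = 6.907 × 21.3 = 147.1 mmol L⁻¹.

150 mmol L⁻¹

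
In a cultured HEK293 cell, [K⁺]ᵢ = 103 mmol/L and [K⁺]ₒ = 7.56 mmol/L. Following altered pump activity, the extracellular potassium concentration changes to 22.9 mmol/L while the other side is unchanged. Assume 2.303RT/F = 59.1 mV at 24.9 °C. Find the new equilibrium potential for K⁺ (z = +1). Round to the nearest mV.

-39 mV

After the shift: [K⁺]_out = 22.9, [K⁺]_in = 103 mmol/L.
E_new = (59.1/1)·log₁₀(22.9/103) = 59.10 · (-0.6530) = -38.59 mV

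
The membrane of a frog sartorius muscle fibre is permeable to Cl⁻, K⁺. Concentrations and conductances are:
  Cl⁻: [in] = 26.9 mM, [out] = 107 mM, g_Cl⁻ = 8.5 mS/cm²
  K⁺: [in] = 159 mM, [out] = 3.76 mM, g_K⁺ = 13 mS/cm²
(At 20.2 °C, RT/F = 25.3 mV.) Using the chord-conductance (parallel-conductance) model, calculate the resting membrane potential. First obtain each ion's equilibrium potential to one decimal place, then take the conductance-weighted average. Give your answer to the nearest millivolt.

E_Cl⁻ = (25.3/-1)·ln(107/26.9) = -34.9 mV
E_K⁺ = (25.3/1)·ln(3.76/159) = -94.7 mV
Vm = (Σ gᵢEᵢ)/(Σ gᵢ) = (8.5·-34.9 + 13·-94.7) / (8.5 + 13)
= -1527.75 / 21.5 = -71.06 mV

-71 mV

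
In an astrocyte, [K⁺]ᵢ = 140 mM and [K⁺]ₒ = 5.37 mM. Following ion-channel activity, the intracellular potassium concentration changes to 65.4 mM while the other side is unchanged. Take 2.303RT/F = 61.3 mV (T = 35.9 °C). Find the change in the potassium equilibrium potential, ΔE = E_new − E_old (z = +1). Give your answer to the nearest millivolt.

20 mV

E_old = (61.3/1)·log₁₀(5.37/140) = -86.81 mV
E_new = (61.3/1)·log₁₀(5.37/65.4) = -66.55 mV
ΔE = -66.55 − (-86.81) = 20.26 mV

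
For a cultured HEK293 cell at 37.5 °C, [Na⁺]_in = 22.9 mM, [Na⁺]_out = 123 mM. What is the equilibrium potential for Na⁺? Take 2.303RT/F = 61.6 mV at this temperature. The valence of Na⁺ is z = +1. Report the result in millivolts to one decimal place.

45.0 mV

E = (61.6/z) · log₁₀([Na⁺]_out/[Na⁺]_in) with z = +1.
= (61.6/1) · log₁₀(123/22.9) = 61.60 · log₁₀(5.371)
= 61.60 · (0.7301) = 44.97 mV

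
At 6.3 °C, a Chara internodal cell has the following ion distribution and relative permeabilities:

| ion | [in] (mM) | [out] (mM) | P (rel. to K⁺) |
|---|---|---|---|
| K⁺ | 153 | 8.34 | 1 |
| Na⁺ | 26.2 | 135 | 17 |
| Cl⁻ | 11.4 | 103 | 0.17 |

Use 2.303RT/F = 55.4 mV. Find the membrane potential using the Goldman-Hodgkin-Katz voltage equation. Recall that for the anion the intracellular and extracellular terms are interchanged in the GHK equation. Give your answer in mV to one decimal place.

31.8 mV

Vm = 55.4 · log₁₀[(Σ P·[cation]ₒ + Σ P·[anion]ᵢ) / (Σ P·[cation]ᵢ + Σ P·[anion]ₒ)]
Numerator = 1×8.34 + 17×135 + 0.17×11.4 = 2305
Denominator = 1×153 + 17×26.2 + 0.17×103 = 615.9
Vm = 55.4 · log₁₀(3.7429) = 55.4 × (0.5732) = 31.76 mV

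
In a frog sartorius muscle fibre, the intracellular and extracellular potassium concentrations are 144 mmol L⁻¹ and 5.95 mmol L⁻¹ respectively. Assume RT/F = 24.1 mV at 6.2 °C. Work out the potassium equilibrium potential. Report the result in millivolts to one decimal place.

-76.8 mV

E = (24.1/z) · ln([K⁺]_out/[K⁺]_in) with z = +1.
= (24.1/1) · ln(5.95/144) = 24.10 · ln(0.04132)
= 24.10 · (-3.1864) = -76.79 mV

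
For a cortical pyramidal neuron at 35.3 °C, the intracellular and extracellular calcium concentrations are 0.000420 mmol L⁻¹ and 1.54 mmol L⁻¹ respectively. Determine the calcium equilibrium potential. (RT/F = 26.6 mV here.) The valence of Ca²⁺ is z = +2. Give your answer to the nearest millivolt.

E = (26.6/z) · ln([Ca²⁺]_out/[Ca²⁺]_in) with z = +2.
= (26.6/2) · ln(1.54/0.000420) = 13.30 · ln(3667)
= 13.30 · (8.2070) = 109.15 mV

109 mV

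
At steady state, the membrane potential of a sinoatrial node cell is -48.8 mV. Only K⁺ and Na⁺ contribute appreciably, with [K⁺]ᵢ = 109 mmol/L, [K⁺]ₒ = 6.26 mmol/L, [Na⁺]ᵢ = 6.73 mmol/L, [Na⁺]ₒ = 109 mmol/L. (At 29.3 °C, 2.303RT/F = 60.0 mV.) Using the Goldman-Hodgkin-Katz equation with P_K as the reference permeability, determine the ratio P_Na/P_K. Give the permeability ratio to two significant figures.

Let α = P_Na/P_K. GHK: Vm = 60.0·log₁₀[(Kₒ + α·Naₒ)/(Kᵢ + α·Naᵢ)].
10^(Vm/60.0) = 10^(-48.8/60.0) = 0.1537
So 0.1537·(Kᵢ + α·Naᵢ) = Kₒ + α·Naₒ → α = (0.1537·109.0 − 6.26) / (109.0 − 0.1537·6.73)
α = (16.75 − 6.26) / (109.0 − 1.034) = 10.49/108 = 0.09719

0.097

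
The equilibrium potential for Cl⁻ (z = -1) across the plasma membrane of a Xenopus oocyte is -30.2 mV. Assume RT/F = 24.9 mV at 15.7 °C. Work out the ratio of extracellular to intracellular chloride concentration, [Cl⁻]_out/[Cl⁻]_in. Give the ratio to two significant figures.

3.4

ln([out]/[in]) = E·z/(24.9) = -30.2 × -1 / 24.9 = 1.2129
[out]/[in] = e^(1.2129) = 3.363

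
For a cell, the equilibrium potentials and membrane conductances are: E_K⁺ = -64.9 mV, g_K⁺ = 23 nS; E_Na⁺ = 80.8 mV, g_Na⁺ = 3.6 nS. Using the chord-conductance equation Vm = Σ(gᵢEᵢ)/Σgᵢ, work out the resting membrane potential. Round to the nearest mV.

Σ gᵢEᵢ = 23·(-64.9) + 3.6·(80.8) = -1201.82
Σ gᵢ = 23 + 3.6 = 26.6
Vm = -1201.82 / 26.6 = -45.18 mV

-45 mV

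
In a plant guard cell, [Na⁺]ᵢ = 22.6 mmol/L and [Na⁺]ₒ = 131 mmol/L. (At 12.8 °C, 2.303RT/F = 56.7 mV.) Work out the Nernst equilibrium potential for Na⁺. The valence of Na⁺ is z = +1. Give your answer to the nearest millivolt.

E = (56.7/z) · log₁₀([Na⁺]_out/[Na⁺]_in) with z = +1.
= (56.7/1) · log₁₀(131/22.6) = 56.70 · log₁₀(5.796)
= 56.70 · (0.7632) = 43.27 mV

43 mV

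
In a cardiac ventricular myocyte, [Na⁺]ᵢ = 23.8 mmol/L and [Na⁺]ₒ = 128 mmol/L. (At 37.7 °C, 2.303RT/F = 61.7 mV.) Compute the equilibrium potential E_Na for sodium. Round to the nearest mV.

E = (61.7/z) · log₁₀([Na⁺]_out/[Na⁺]_in) with z = +1.
= (61.7/1) · log₁₀(128/23.8) = 61.70 · log₁₀(5.378)
= 61.70 · (0.7306) = 45.08 mV

45 mV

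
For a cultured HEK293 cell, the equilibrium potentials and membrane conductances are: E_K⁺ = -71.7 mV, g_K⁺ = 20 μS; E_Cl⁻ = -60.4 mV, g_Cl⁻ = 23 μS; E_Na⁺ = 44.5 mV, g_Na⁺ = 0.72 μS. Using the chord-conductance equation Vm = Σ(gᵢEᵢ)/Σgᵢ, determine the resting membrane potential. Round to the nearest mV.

-64 mV

Σ gᵢEᵢ = 20·(-71.7) + 23·(-60.4) + 0.72·(44.5) = -2791.16
Σ gᵢ = 20 + 23 + 0.72 = 43.72
Vm = -2791.16 / 43.72 = -63.84 mV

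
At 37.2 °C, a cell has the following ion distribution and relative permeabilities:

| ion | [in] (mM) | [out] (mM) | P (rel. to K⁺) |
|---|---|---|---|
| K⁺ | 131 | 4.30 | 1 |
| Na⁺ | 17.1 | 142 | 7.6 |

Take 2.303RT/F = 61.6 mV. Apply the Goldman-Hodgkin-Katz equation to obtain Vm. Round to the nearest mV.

38 mV

Vm = 61.6 · log₁₀[(Σ P·[cation]ₒ + Σ P·[anion]ᵢ) / (Σ P·[cation]ᵢ + Σ P·[anion]ₒ)]
Numerator = 1×4.30 + 7.6×142 = 1084
Denominator = 1×131 + 7.6×17.1 = 261
Vm = 61.6 · log₁₀(4.152) = 61.6 × (0.6183) = 38.08 mV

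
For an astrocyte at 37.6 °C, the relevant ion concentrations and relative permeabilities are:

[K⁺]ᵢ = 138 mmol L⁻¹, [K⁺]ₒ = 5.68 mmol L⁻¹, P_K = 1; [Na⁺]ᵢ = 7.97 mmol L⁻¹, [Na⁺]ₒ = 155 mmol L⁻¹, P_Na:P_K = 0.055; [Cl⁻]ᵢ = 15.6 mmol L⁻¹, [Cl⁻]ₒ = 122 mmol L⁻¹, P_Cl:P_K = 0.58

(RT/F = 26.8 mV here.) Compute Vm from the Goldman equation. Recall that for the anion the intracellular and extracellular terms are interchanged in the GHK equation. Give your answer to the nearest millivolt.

Vm = 26.8 · ln[(Σ P·[cation]ₒ + Σ P·[anion]ᵢ) / (Σ P·[cation]ᵢ + Σ P·[anion]ₒ)]
Numerator = 1×5.68 + 0.055×155 + 0.58×15.6 = 23.25
Denominator = 1×138 + 0.055×7.97 + 0.58×122 = 209.2
Vm = 26.8 · ln(0.11115) = 26.8 × (-2.1968) = -58.88 mV

-59 mV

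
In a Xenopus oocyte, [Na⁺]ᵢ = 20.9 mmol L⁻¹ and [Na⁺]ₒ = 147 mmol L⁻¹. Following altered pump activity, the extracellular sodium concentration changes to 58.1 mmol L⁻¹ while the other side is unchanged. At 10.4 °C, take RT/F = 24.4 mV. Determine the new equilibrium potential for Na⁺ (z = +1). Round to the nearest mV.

25 mV

After the shift: [Na⁺]_out = 58.1, [Na⁺]_in = 20.9 mmol L⁻¹.
E_new = (24.4/1)·ln(58.1/20.9) = 24.40 · (1.0224) = 24.95 mV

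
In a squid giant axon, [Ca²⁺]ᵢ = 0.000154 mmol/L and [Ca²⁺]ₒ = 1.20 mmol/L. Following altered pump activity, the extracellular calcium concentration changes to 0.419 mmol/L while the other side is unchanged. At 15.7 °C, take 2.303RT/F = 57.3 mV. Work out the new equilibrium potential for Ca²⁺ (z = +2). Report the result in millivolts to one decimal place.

98.4 mV

After the shift: [Ca²⁺]_out = 0.419, [Ca²⁺]_in = 0.000154 mmol/L.
E_new = (57.3/2)·log₁₀(0.419/0.000154) = 28.65 · (3.4347) = 98.40 mV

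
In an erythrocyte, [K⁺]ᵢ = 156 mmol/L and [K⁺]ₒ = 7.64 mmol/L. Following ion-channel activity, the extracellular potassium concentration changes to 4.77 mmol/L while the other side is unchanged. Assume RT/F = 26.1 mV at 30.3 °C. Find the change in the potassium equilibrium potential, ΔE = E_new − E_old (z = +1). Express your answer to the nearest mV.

-12 mV

E_old = (26.1/1)·ln(7.64/156) = -78.73 mV
E_new = (26.1/1)·ln(4.77/156) = -91.02 mV
ΔE = -91.02 − (-78.73) = -12.29 mV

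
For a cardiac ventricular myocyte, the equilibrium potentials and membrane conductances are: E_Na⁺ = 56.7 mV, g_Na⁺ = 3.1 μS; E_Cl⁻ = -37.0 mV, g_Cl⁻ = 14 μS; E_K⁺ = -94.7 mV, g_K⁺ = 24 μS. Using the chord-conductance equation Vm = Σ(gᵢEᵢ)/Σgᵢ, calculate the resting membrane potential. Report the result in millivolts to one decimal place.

Σ gᵢEᵢ = 3.1·(56.7) + 14·(-37.0) + 24·(-94.7) = -2615.03
Σ gᵢ = 3.1 + 14 + 24 = 41.1
Vm = -2615.03 / 41.1 = -63.63 mV

-63.6 mV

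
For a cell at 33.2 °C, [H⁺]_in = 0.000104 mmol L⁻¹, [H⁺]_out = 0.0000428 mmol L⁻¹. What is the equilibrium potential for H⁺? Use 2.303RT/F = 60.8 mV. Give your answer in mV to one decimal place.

-23.4 mV

E = (60.8/z) · log₁₀([H⁺]_out/[H⁺]_in) with z = +1.
= (60.8/1) · log₁₀(0.0000428/0.000104) = 60.80 · log₁₀(0.4115)
= 60.80 · (-0.3856) = -23.44 mV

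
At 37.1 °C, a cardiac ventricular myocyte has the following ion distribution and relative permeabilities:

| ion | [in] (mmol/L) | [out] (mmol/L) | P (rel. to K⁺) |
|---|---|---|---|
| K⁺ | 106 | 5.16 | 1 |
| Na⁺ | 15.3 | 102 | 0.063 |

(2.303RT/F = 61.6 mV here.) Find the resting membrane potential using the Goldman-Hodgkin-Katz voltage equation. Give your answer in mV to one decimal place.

Vm = 61.6 · log₁₀[(Σ P·[cation]ₒ + Σ P·[anion]ᵢ) / (Σ P·[cation]ᵢ + Σ P·[anion]ₒ)]
Numerator = 1×5.16 + 0.063×102 = 11.59
Denominator = 1×106 + 0.063×15.3 = 107
Vm = 61.6 · log₁₀(0.10832) = 61.6 × (-0.9653) = -59.46 mV

-59.5 mV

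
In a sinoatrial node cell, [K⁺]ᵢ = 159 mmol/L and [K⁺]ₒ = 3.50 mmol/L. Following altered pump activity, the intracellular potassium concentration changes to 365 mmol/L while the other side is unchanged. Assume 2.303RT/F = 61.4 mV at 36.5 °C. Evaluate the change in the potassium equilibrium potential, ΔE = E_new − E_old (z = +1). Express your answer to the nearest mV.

E_old = (61.4/1)·log₁₀(3.50/159) = -101.76 mV
E_new = (61.4/1)·log₁₀(3.50/365) = -123.92 mV
ΔE = -123.92 − (-101.76) = -22.16 mV

-22 mV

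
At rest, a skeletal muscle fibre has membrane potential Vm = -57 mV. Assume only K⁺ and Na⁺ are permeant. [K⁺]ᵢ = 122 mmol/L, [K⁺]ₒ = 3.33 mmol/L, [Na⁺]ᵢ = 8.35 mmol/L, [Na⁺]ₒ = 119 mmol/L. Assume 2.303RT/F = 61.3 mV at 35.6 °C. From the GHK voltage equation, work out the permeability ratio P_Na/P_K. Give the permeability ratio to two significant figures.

Let α = P_Na/P_K. GHK: Vm = 61.3·log₁₀[(Kₒ + α·Naₒ)/(Kᵢ + α·Naᵢ)].
10^(Vm/61.3) = 10^(-57.0/61.3) = 0.11753
So 0.11753·(Kᵢ + α·Naᵢ) = Kₒ + α·Naₒ → α = (0.11753·122.0 − 3.33) / (119.0 − 0.11753·8.35)
α = (14.34 − 3.33) / (119.0 − 0.9814) = 11.01/118 = 0.09328

0.093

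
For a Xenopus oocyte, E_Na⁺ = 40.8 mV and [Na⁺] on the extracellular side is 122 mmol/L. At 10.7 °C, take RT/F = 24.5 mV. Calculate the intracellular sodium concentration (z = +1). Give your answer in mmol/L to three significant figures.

Nernst: E = (24.5/1) · ln([out]/[in]), so ln([out]/[in]) = 40.8 × 1 / 24.5 = 1.6653.
[out]/[in] = e^(1.6653) = 5.287.
[in] = 122 / 5.287 = 23.07 mmol/L.

23.1 mmol/L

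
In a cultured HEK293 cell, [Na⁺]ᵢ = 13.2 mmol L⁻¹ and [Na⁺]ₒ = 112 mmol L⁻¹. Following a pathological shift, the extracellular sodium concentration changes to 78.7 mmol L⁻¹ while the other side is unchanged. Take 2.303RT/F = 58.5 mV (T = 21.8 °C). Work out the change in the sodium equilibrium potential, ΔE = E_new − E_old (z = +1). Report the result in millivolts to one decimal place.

E_old = (58.5/1)·log₁₀(112/13.2) = 54.33 mV
E_new = (58.5/1)·log₁₀(78.7/13.2) = 45.36 mV
ΔE = 45.36 − (54.33) = -8.96 mV

-9.0 mV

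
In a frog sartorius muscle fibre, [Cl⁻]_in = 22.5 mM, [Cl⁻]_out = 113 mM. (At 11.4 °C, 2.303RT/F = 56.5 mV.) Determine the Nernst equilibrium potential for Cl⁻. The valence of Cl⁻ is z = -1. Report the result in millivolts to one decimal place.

E = (56.5/z) · log₁₀([Cl⁻]_out/[Cl⁻]_in) with z = -1.
For an anion, dividing by z = -1 reverses the sign.
= (56.5/-1) · log₁₀(113/22.5) = -56.50 · log₁₀(5.022)
= -56.50 · (0.7009) = -39.60 mV

-39.6 mV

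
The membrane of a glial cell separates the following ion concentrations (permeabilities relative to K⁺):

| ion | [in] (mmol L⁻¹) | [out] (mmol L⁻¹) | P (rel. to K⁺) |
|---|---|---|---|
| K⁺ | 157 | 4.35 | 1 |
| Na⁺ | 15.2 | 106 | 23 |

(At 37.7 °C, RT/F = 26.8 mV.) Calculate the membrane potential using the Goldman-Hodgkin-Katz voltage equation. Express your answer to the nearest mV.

42 mV

Vm = 26.8 · ln[(Σ P·[cation]ₒ + Σ P·[anion]ᵢ) / (Σ P·[cation]ᵢ + Σ P·[anion]ₒ)]
Numerator = 1×4.35 + 23×106 = 2442
Denominator = 1×157 + 23×15.2 = 506.6
Vm = 26.8 · ln(4.8211) = 26.8 × (1.5730) = 42.16 mV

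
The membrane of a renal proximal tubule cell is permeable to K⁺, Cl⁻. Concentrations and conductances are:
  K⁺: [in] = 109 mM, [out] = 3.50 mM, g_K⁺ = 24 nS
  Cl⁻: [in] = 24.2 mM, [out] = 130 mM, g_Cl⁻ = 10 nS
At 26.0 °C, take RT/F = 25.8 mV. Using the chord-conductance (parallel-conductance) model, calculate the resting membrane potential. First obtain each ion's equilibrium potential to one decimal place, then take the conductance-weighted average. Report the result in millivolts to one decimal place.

-75.4 mV

E_K⁺ = (25.8/1)·ln(3.50/109) = -88.7 mV
E_Cl⁻ = (25.8/-1)·ln(130/24.2) = -43.4 mV
Vm = (Σ gᵢEᵢ)/(Σ gᵢ) = (24·-88.7 + 10·-43.4) / (24 + 10)
= -2562.80 / 34 = -75.38 mV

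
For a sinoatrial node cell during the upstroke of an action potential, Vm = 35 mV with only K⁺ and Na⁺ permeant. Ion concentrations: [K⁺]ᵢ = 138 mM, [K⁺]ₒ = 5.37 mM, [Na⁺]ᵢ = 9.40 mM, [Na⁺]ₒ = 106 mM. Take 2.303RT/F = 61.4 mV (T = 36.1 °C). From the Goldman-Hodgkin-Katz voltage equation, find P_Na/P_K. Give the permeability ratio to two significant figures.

Let α = P_Na/P_K. GHK: Vm = 61.4·log₁₀[(Kₒ + α·Naₒ)/(Kᵢ + α·Naᵢ)].
10^(Vm/61.4) = 10^(35.0/61.4) = 3.7156
So 3.7156·(Kᵢ + α·Naᵢ) = Kₒ + α·Naₒ → α = (3.7156·138.0 − 5.37) / (106.0 − 3.7156·9.4)
α = (512.8 − 5.37) / (106.0 − 34.93) = 507.4/71.07 = 7.139

7.1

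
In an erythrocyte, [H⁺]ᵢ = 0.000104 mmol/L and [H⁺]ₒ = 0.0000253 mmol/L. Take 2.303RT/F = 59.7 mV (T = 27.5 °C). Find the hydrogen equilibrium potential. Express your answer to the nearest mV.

-37 mV

E = (59.7/z) · log₁₀([H⁺]_out/[H⁺]_in) with z = +1.
= (59.7/1) · log₁₀(0.0000253/0.000104) = 59.70 · log₁₀(0.2433)
= 59.70 · (-0.6139) = -36.65 mV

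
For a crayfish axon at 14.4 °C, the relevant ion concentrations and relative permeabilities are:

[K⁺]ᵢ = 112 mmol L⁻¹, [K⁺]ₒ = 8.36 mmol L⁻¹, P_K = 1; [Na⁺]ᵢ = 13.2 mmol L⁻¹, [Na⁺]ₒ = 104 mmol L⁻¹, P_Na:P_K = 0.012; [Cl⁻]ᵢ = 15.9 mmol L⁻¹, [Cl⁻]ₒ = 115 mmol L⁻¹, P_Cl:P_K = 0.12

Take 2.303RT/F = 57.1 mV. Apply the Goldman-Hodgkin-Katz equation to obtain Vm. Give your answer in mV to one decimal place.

-59.3 mV

Vm = 57.1 · log₁₀[(Σ P·[cation]ₒ + Σ P·[anion]ᵢ) / (Σ P·[cation]ᵢ + Σ P·[anion]ₒ)]
Numerator = 1×8.36 + 0.012×104 + 0.12×15.9 = 11.52
Denominator = 1×112 + 0.012×13.2 + 0.12×115 = 126
Vm = 57.1 · log₁₀(0.091427) = 57.1 × (-1.0389) = -59.32 mV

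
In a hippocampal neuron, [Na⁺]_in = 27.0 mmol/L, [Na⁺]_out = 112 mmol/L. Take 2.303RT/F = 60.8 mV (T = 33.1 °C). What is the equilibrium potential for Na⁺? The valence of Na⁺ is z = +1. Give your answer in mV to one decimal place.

37.6 mV

E = (60.8/z) · log₁₀([Na⁺]_out/[Na⁺]_in) with z = +1.
= (60.8/1) · log₁₀(112/27.0) = 60.80 · log₁₀(4.148)
= 60.80 · (0.6179) = 37.57 mV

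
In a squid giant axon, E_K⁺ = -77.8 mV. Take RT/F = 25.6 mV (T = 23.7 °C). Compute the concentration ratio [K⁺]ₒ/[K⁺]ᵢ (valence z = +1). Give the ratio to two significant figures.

0.048

ln([out]/[in]) = E·z/(25.6) = -77.8 × 1 / 25.6 = -3.0391
[out]/[in] = e^(-3.0391) = 0.04788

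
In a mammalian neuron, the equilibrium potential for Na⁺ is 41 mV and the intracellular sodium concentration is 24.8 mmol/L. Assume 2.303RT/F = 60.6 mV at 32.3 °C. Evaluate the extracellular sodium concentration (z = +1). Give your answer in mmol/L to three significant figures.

Nernst: E = (60.6/1) · log₁₀([out]/[in]), so log₁₀([out]/[in]) = 41.0 × 1 / 60.6 = 0.6766.
[out]/[in] = 10^(0.6766) = 4.749.
[out] = 4.749 × 24.8 = 117.8 mmol/L.

118 mmol/L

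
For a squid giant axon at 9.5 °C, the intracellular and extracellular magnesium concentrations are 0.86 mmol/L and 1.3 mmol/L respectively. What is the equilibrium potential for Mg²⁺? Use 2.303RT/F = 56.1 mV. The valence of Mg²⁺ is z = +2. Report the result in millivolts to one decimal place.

5.0 mV

E = (56.1/z) · log₁₀([Mg²⁺]_out/[Mg²⁺]_in) with z = +2.
= (56.1/2) · log₁₀(1.3/0.86) = 28.05 · log₁₀(1.512)
= 28.05 · (0.1794) = 5.03 mV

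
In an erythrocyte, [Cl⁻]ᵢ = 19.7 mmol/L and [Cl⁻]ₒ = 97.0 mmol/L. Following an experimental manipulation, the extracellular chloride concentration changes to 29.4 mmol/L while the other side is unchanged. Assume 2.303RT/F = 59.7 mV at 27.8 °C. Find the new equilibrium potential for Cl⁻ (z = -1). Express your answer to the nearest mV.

-10 mV

After the shift: [Cl⁻]_out = 29.4, [Cl⁻]_in = 19.7 mmol/L.
E_new = (59.7/-1)·log₁₀(29.4/19.7) = -59.70 · (0.1739) = -10.38 mV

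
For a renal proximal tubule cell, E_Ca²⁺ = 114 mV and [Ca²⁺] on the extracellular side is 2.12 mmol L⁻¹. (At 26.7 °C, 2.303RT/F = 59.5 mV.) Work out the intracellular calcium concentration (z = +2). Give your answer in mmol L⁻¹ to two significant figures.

Nernst: E = (59.5/2) · log₁₀([out]/[in]), so log₁₀([out]/[in]) = 114.0 × 2 / 59.5 = 3.8319.
[out]/[in] = 10^(3.8319) = 6791.
[in] = 2.12 / 6791 = 0.0003122 mmol L⁻¹.

0.00031 mmol L⁻¹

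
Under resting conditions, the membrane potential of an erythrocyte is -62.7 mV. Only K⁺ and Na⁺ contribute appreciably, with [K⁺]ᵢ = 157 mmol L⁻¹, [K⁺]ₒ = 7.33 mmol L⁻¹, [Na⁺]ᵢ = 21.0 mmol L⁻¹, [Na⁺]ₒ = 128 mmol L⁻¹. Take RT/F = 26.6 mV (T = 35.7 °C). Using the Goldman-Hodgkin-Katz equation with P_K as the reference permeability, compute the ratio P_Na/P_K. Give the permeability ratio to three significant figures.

0.0598

Let α = P_Na/P_K. GHK: Vm = 26.6·ln[(Kₒ + α·Naₒ)/(Kᵢ + α·Naᵢ)].
e^(Vm/26.6) = e^(-62.7/26.6) = 0.09469
So 0.09469·(Kᵢ + α·Naᵢ) = Kₒ + α·Naₒ → α = (0.09469·157.0 − 7.33) / (128.0 − 0.09469·21.0)
α = (14.87 − 7.33) / (128.0 − 1.988) = 7.536/126 = 0.05981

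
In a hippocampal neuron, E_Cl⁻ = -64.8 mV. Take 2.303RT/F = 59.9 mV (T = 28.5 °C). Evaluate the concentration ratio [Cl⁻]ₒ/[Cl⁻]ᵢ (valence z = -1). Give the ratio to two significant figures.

12

log₁₀([out]/[in]) = E·z/(59.9) = -64.8 × -1 / 59.9 = 1.0818
[out]/[in] = 10^(1.0818) = 12.07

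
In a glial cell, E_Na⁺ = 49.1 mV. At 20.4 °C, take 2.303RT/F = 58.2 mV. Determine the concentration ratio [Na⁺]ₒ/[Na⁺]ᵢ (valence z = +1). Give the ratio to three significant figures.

6.98

log₁₀([out]/[in]) = E·z/(58.2) = 49.1 × 1 / 58.2 = 0.8436
[out]/[in] = 10^(0.8436) = 6.977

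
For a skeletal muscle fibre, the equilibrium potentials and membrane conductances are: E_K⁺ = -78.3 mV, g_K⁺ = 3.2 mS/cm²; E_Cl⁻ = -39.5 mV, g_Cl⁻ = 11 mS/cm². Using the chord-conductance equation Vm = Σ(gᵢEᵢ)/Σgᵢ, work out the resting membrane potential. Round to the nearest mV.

Σ gᵢEᵢ = 3.2·(-78.3) + 11·(-39.5) = -685.06
Σ gᵢ = 3.2 + 11 = 14.2
Vm = -685.06 / 14.2 = -48.24 mV

-48 mV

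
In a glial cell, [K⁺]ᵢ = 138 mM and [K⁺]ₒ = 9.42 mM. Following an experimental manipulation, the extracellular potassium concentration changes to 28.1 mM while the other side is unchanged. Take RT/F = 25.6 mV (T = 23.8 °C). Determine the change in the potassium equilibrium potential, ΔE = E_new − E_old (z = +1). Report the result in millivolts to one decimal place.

E_old = (25.6/1)·ln(9.42/138) = -68.72 mV
E_new = (25.6/1)·ln(28.1/138) = -40.74 mV
ΔE = -40.74 − (-68.72) = 27.98 mV

28.0 mV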